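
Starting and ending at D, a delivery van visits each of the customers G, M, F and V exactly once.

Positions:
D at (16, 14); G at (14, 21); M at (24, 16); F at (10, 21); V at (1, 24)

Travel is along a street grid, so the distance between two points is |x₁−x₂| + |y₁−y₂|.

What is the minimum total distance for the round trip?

66 — the shortest possible round trip.

With 4 stops there are 4!/2 = 12 distinct round trips (a route and its reverse cost the same).
D - G - M - F - V - D: 9+15+19+12+25 = 80
D - G - M - V - F - D: 9+15+31+12+13 = 80
D - G - F - M - V - D: 9+4+19+31+25 = 88
D - G - F - V - M - D: 9+4+12+31+10 = 66
D - G - V - M - F - D: 9+16+31+19+13 = 88
D - G - V - F - M - D: 9+16+12+19+10 = 66
D - M - G - F - V - D: 10+15+4+12+25 = 66
D - M - G - V - F - D: 10+15+16+12+13 = 66
D - M - F - G - V - D: 10+19+4+16+25 = 74
D - M - V - G - F - D: 10+31+16+4+13 = 74
D - F - G - M - V - D: 13+4+15+31+25 = 88
D - F - M - G - V - D: 13+19+15+16+25 = 88
The minimum is 66.
One optimal route: D → G → F → V → M → D (or its reverse).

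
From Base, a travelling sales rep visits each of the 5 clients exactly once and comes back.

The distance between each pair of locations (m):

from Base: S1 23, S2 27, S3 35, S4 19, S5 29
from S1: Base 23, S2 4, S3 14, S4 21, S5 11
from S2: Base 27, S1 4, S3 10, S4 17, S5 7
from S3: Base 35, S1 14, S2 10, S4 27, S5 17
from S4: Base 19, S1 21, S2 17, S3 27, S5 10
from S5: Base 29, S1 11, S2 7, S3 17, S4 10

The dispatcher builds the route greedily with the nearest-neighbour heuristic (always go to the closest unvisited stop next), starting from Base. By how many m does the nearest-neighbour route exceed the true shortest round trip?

6 m longer than the optimal tour.

From Base: S4=19, S1=23, S2=27, S5=29, S3=35 → choose S4 (19).
From S4: S5=10, S2=17, S1=21, S3=27 → choose S5 (10).
From S5: S2=7, S1=11, S3=17 → choose S2 (7).
From S2: S1=4, S3=10 → choose S1 (4).
From S1: S3=14 → choose S3 (14).
NN route Base → S4 → S5 → S2 → S1 → S3 → Base costs 89.
Optimal: Base → S1 → S2 → S3 → S5 → S4 → Base costs 83 (by enumerating all 60 distinct tours).
Excess = 89 − 83 = 6.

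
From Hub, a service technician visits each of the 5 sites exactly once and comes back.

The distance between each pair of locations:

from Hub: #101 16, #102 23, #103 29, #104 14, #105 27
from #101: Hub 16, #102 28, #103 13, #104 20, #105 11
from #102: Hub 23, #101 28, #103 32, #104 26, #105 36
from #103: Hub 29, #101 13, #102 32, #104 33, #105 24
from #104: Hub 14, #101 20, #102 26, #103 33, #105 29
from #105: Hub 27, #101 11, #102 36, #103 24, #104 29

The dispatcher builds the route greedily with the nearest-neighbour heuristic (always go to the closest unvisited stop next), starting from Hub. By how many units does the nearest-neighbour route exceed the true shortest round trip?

The nearest-neighbour route is 2 longer than optimal.

From Hub: #104=14, #101=16, #102=23, #105=27, #103=29 → choose #104 (14).
From #104: #101=20, #102=26, #105=29, #103=33 → choose #101 (20).
From #101: #105=11, #103=13, #102=28 → choose #105 (11).
From #105: #103=24, #102=36 → choose #103 (24).
From #103: #102=32 → choose #102 (32).
NN route Hub → #104 → #101 → #105 → #103 → #102 → Hub costs 124.
Optimal: Hub → #102 → #103 → #101 → #105 → #104 → Hub costs 122 (by enumerating all 60 distinct tours).
Excess = 124 − 122 = 2.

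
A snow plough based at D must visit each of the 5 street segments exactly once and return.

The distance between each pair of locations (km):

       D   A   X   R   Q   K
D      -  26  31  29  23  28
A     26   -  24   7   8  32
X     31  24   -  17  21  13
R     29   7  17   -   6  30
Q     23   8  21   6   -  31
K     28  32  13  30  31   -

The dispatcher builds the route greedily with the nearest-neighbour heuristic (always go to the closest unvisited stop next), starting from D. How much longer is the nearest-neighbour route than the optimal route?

The nearest-neighbour route is 5 km longer than optimal.

From D: Q=23, A=26, K=28, R=29, X=31 → choose Q (23).
From Q: R=6, A=8, X=21, K=31 → choose R (6).
From R: A=7, X=17, K=30 → choose A (7).
From A: X=24, K=32 → choose X (24).
From X: K=13 → choose K (13).
NN route D → Q → R → A → X → K → D costs 101.
Optimal: D → Q → A → R → X → K → D costs 96 (by enumerating all 60 distinct tours).
Excess = 101 − 96 = 5.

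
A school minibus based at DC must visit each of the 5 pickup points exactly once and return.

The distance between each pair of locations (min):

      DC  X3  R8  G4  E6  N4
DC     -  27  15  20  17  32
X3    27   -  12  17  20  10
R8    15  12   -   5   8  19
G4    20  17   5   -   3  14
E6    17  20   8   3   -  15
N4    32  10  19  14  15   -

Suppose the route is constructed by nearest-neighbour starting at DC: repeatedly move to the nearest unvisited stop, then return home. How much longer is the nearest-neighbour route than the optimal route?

DC: R8=15, E6=17, G4=20, X3=27, N4=32 ⇒ R8
R8: G4=5, E6=8, X3=12, N4=19 ⇒ G4
G4: E6=3, N4=14, X3=17 ⇒ E6
E6: N4=15, X3=20 ⇒ N4
N4: X3=10 ⇒ X3
NN route DC → R8 → G4 → E6 → N4 → X3 → DC costs 75.
Optimal: DC → R8 → X3 → N4 → G4 → E6 → DC costs 71 (by enumerating all 60 distinct tours).
Excess = 75 − 71 = 4.

Excess over optimum: 4 min.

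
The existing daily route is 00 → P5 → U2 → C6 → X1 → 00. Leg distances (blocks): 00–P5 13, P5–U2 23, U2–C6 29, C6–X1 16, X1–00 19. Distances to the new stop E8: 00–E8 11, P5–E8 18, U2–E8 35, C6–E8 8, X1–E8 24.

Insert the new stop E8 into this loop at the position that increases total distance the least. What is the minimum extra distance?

Insertion cost between consecutive stops i–j is d(i,E8) + d(E8,j) − d(i,j):
  between 00 and P5: 11 + 18 − 13 = 16
  between P5 and U2: 18 + 35 − 23 = 30
  between U2 and C6: 35 + 8 − 29 = 14
  between C6 and X1: 8 + 24 − 16 = 16
  between X1 and 00: 24 + 11 − 19 = 16
Cheapest insertion is between U2 and C6, adding 14.
New total = 100 + 14 = 114.

Adding 14 blocks by placing E8 on the U2–C6 leg.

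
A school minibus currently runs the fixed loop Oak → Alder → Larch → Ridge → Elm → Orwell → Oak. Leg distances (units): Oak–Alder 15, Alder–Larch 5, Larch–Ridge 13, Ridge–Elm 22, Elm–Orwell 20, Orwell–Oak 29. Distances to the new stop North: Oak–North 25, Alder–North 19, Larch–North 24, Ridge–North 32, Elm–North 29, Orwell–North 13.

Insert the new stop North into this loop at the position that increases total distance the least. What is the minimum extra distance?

Minimum extra distance: 9, inserting North between Orwell and Oak.

Insertion cost between consecutive stops i–j is d(i,North) + d(North,j) − d(i,j):
  between Oak and Alder: 25 + 19 − 15 = 29
  between Alder and Larch: 19 + 24 − 5 = 38
  between Larch and Ridge: 24 + 32 − 13 = 43
  between Ridge and Elm: 32 + 29 − 22 = 39
  between Elm and Orwell: 29 + 13 − 20 = 22
  between Orwell and Oak: 13 + 25 − 29 = 9
Cheapest insertion is between Orwell and Oak, adding 9.
New total = 104 + 9 = 113.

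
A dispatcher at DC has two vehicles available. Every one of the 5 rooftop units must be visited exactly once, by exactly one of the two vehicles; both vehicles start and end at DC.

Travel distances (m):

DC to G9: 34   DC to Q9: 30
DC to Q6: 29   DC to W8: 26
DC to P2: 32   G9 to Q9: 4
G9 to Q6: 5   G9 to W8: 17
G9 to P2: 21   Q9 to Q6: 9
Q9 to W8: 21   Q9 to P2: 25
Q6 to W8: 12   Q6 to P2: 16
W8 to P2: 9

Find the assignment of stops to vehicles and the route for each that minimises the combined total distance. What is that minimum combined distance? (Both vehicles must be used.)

Check every non-empty split of the stops between the two vehicles; for each half take its own optimal tour:
  {G9} + {Q9, Q6, W8, P2}: 68 + 90 = 158
  {Q9} + {G9, Q6, W8, P2}: 60 + 90 = 150
  {G9, Q9} + {Q6, W8, P2}: 68 + 80 = 148
  {Q6} + {G9, Q9, W8, P2}: 58 + 90 = 148
  {G9, Q6} + {Q9, W8, P2}: 68 + 90 = 158
  {Q9, Q6} + {G9, W8, P2}: 68 + 90 = 158
  … (15 splits in total)
  {G9, Q9, Q6} + {W8, P2}: 68 + 67 = 135  ← best
Best: vehicle 1 DC → Q9 → G9 → Q6 → DC = 68; vehicle 2 DC → W8 → P2 → DC = 67; combined 135.

Minimum combined distance: 135 m.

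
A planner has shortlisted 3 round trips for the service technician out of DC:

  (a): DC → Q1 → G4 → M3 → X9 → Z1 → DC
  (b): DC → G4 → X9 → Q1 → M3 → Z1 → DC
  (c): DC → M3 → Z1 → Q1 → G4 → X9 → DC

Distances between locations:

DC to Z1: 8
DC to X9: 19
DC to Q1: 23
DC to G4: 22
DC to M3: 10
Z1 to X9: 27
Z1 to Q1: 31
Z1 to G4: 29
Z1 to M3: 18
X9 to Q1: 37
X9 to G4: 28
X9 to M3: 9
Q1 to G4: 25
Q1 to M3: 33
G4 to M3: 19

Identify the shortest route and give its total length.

(a): 23 + 25 + 19 + 9 + 27 + 8 = 111
(b): 22 + 28 + 37 + 33 + 18 + 8 = 146
(c): 10 + 18 + 31 + 25 + 28 + 19 = 131

Shortest is (a), total 111.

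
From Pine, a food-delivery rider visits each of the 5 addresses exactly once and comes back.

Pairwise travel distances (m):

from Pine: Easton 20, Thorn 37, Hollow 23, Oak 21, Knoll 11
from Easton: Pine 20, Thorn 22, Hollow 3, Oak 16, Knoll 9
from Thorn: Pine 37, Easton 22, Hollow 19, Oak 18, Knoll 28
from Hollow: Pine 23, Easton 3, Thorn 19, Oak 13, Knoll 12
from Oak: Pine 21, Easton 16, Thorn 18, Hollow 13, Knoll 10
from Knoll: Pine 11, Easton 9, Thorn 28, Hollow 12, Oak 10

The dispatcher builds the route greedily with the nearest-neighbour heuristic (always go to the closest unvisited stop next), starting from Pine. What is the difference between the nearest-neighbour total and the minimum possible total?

The nearest-neighbour route is 10 m longer than optimal.

Pine: Knoll=11, Easton=20, Oak=21, Hollow=23, Thorn=37 ⇒ Knoll
Knoll: Easton=9, Oak=10, Hollow=12, Thorn=28 ⇒ Easton
Easton: Hollow=3, Oak=16, Thorn=22 ⇒ Hollow
Hollow: Oak=13, Thorn=19 ⇒ Oak
Oak: Thorn=18 ⇒ Thorn
NN route Pine → Knoll → Easton → Hollow → Oak → Thorn → Pine costs 91.
Optimal: Pine → Easton → Hollow → Thorn → Oak → Knoll → Pine costs 81 (by enumerating all 60 distinct tours).
Excess = 91 − 81 = 10.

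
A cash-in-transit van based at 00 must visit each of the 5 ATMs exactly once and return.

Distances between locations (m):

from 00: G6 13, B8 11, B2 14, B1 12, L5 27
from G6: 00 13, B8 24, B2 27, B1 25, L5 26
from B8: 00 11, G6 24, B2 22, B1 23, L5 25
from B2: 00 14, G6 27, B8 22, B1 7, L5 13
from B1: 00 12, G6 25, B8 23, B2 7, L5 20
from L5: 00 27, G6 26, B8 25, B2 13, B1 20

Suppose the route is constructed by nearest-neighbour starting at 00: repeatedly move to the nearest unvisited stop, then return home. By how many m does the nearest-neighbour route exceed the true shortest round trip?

From 00: B8=11, B1=12, G6=13, B2=14, L5=27 → choose B8 (11).
From B8: B2=22, B1=23, G6=24, L5=25 → choose B2 (22).
From B2: B1=7, L5=13, G6=27 → choose B1 (7).
From B1: L5=20, G6=25 → choose L5 (20).
From L5: G6=26 → choose G6 (26).
NN route 00 → B8 → B2 → B1 → L5 → G6 → 00 costs 99.
Optimal: 00 → G6 → L5 → B2 → B1 → B8 → 00 costs 93 (by enumerating all 60 distinct tours).
Excess = 99 − 93 = 6.

The nearest-neighbour route is 6 m longer than optimal.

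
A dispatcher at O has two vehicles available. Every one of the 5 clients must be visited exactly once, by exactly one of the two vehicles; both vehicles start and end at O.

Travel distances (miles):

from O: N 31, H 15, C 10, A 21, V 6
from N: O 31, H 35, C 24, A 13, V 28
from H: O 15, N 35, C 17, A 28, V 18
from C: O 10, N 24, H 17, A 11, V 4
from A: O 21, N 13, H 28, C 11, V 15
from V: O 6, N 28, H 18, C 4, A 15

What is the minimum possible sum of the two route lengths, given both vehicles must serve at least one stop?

95 miles — the smallest possible combined total.

Check every non-empty split of the stops between the two vehicles; for each half take its own optimal tour:
  {N} + {H, C, A, V}: 62 + 64 = 126
  {H} + {N, C, A, V}: 30 + 65 = 95
  {N, H} + {C, A, V}: 81 + 42 = 123
  {C} + {N, H, A, V}: 20 + 84 = 104
  {N, C} + {H, A, V}: 65 + 64 = 129
  {H, C} + {N, A, V}: 42 + 65 = 107
  … (15 splits in total)
Best: vehicle 1 O → H → O = 30; vehicle 2 O → N → A → C → V → O = 65; combined 95.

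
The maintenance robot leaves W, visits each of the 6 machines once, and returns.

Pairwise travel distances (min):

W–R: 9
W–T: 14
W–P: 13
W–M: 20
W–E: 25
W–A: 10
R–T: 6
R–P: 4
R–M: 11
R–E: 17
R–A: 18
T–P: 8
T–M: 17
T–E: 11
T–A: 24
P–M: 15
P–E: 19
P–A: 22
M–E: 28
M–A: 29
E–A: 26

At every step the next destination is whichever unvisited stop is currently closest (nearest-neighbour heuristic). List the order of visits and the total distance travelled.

At W the remaining stops are R 9, A 10, P 13, T 14, M 20, E 25; go to R.
At R the remaining stops are P 4, T 6, M 11, E 17, A 18; go to P.
At P the remaining stops are T 8, M 15, E 19, A 22; go to T.
At T the remaining stops are E 11, M 17, A 24; go to E.
At E the remaining stops are A 26, M 28; go to A.
At A the remaining stops are M 29; go to M.
Return M→W: 20.
Total = 9 + 4 + 8 + 11 + 26 + 29 + 20 = 107.

Nearest-neighbour total = 107 min; route W → R → P → T → E → A → M → W.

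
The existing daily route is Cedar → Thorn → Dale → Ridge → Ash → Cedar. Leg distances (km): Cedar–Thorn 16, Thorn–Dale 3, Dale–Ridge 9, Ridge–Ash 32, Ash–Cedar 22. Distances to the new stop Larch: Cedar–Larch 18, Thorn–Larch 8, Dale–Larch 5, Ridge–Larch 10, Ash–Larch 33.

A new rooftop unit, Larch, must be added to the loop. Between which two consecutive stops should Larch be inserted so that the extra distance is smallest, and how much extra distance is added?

Insertion cost between consecutive stops i–j is d(i,Larch) + d(Larch,j) − d(i,j):
  between Cedar and Thorn: 18 + 8 − 16 = 10
  between Thorn and Dale: 8 + 5 − 3 = 10
  between Dale and Ridge: 5 + 10 − 9 = 6
  between Ridge and Ash: 10 + 33 − 32 = 11
  between Ash and Cedar: 33 + 18 − 22 = 29
Cheapest insertion is between Dale and Ridge, adding 6.
New total = 82 + 6 = 88.

+6 km — insert Larch between Dale and Ridge.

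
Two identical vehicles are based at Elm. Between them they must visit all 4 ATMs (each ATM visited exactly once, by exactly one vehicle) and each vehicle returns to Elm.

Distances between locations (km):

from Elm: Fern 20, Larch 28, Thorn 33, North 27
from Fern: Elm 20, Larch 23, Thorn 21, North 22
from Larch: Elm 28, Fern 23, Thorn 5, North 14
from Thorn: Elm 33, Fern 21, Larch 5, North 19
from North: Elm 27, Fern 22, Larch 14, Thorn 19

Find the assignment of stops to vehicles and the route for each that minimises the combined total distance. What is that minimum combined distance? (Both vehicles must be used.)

Minimum combined distance: 119 km.

There are 2^3 − 1 = 7 ways to divide the 4 stops into two non-empty groups. For each, the best each vehicle can do is its own shortest tour through its group:
  {Fern} + {Larch, Thorn, North}: 40 + 79 = 119
  {Larch} + {Fern, Thorn, North}: 56 + 87 = 143
  {Fern, Larch} + {Thorn, North}: 71 + 79 = 150
  {Thorn} + {Fern, Larch, North}: 66 + 84 = 150
  {Fern, Thorn} + {Larch, North}: 74 + 69 = 143
  {Larch, Thorn} + {Fern, North}: 66 + 69 = 135
  … (7 splits in total)
Best: vehicle 1 Elm → Fern → Elm = 40; vehicle 2 Elm → Larch → Thorn → North → Elm = 79; combined 119.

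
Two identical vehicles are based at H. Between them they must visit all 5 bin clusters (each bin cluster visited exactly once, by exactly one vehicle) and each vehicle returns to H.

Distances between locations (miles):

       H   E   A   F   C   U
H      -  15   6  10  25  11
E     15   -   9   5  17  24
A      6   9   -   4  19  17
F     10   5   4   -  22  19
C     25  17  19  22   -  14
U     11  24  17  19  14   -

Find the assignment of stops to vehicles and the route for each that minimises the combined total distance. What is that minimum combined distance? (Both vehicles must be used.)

69 miles — the smallest possible combined total.

There are 2^4 − 1 = 15 ways to divide the 5 stops into two non-empty groups. For each, the best each vehicle can do is its own shortest tour through its group:
  {E} + {A, F, C, U}: 30 + 57 = 87
  {A} + {E, F, C, U}: 12 + 57 = 69
  {E, A} + {F, C, U}: 30 + 57 = 87
  {F} + {E, A, C, U}: 20 + 57 = 77
  {E, F} + {A, C, U}: 30 + 50 = 80
  {A, F} + {E, C, U}: 20 + 57 = 77
  … (15 splits in total)
Best: vehicle 1 H → A → H = 12; vehicle 2 H → F → E → C → U → H = 57; combined 69.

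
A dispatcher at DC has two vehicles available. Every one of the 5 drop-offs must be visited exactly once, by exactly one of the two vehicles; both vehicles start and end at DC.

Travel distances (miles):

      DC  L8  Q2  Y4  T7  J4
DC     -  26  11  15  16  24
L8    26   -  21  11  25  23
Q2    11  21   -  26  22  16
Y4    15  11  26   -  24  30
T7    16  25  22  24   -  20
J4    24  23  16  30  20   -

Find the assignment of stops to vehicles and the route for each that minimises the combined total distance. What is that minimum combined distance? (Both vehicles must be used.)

Try each way of splitting the stops between the two vehicles (each non-empty) and, for each split, find the best tour for each vehicle:
  {L8} + {Q2, Y4, T7, J4}: 52 + 86 = 138
  {Q2} + {L8, Y4, T7, J4}: 22 + 85 = 107
  {L8, Q2} + {Y4, T7, J4}: 58 + 81 = 139
  {Y4} + {L8, Q2, T7, J4}: 30 + 91 = 121
  {L8, Y4} + {Q2, T7, J4}: 52 + 63 = 115
  {Q2, Y4} + {L8, T7, J4}: 52 + 85 = 137
  … (15 splits in total)
Best: vehicle 1 DC → Q2 → DC = 22; vehicle 2 DC → Y4 → L8 → J4 → T7 → DC = 85; combined 107.

107 miles — the smallest possible combined total.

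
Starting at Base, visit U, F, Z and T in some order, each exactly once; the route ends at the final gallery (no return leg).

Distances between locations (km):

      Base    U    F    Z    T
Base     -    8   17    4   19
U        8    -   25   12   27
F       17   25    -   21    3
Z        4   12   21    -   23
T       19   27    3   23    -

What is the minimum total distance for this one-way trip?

There are 4! = 24 possible orderings.
Base - U - F - Z - T: 8+25+21+23 = 77
Base - U - F - T - Z: 8+25+3+23 = 59
Base - U - Z - F - T: 8+12+21+3 = 44
Base - U - Z - T - F: 8+12+23+3 = 46
Base - U - T - F - Z: 8+27+3+21 = 59
Base - U - T - Z - F: 8+27+23+21 = 79
Base - F - U - Z - T: 17+25+12+23 = 77
Base - F - U - T - Z: 17+25+27+23 = 92
Base - F - Z - U - T: 17+21+12+27 = 77
Base - F - Z - T - U: 17+21+23+27 = 88
Base - F - T - U - Z: 17+3+27+12 = 59
Base - F - T - Z - U: 17+3+23+12 = 55
Base - Z - U - F - T: 4+12+25+3 = 44
Base - Z - U - T - F: 4+12+27+3 = 46
… (10 more)
The minimum is 44.
One shortest path: Base → U → Z → F → T.

44 km — the minimum one-way total.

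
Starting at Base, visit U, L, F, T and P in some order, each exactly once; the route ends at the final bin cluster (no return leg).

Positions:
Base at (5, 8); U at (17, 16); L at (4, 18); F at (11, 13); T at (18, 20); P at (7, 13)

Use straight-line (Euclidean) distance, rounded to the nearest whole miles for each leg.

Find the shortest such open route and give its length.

Minimum one-way distance = 31 miles.

There are 5! = 120 possible orderings.
Base → U → L → F → T → P: 14+13+9+10+13 = 59
Base → U → L → F → P → T: 14+13+9+4+13 = 53
Base → U → L → T → F → P: 14+13+14+10+4 = 55
Base → U → L → T → P → F: 14+13+14+13+4 = 58
Base → U → L → P → F → T: 14+13+6+4+10 = 47
Base → U → L → P → T → F: 14+13+6+13+10 = 56
Base → U → F → L → T → P: 14+7+9+14+13 = 57
Base → U → F → L → P → T: 14+7+9+6+13 = 49
Base → U → F → T → L → P: 14+7+10+14+6 = 51
Base → U → F → T → P → L: 14+7+10+13+6 = 50
Base → U → F → P → L → T: 14+7+4+6+14 = 45
Base → U → F → P → T → L: 14+7+4+13+14 = 52
Base → U → T → L → F → P: 14+4+14+9+4 = 45
Base → U → T → L → P → F: 14+4+14+6+4 = 42
… (106 more)
Base → L → P → F → U → T: 10+6+4+7+4 = 31  ← best
The minimum is 31.
One shortest path: Base → L → P → F → U → T.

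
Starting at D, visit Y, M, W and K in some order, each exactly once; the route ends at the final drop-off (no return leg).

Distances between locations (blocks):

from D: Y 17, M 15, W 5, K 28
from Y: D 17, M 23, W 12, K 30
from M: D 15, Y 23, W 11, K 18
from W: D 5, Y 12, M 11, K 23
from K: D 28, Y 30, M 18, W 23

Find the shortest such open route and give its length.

Minimum one-way distance = 58 blocks.

There are 4! = 24 possible orderings.
D - Y - M - W - K: 17+23+11+23 = 74
D - Y - M - K - W: 17+23+18+23 = 81
D - Y - W - M - K: 17+12+11+18 = 58
D - Y - W - K - M: 17+12+23+18 = 70
D - Y - K - M - W: 17+30+18+11 = 76
D - Y - K - W - M: 17+30+23+11 = 81
D - M - Y - W - K: 15+23+12+23 = 73
D - M - Y - K - W: 15+23+30+23 = 91
D - M - W - Y - K: 15+11+12+30 = 68
D - M - W - K - Y: 15+11+23+30 = 79
D - M - K - Y - W: 15+18+30+12 = 75
D - M - K - W - Y: 15+18+23+12 = 68
D - W - Y - M - K: 5+12+23+18 = 58
D - W - Y - K - M: 5+12+30+18 = 65
… (10 more)
The minimum is 58.
One shortest path: D → Y → W → M → K.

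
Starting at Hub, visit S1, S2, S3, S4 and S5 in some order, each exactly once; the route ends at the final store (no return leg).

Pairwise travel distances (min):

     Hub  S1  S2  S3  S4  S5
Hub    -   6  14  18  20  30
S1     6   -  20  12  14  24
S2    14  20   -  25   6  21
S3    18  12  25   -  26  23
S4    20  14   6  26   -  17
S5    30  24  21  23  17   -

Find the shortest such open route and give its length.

There are 5! = 120 possible orderings.
Hub - S1 - S2 - S3 - S4 - S5: 6+20+25+26+17 = 94
Hub - S1 - S2 - S3 - S5 - S4: 6+20+25+23+17 = 91
Hub - S1 - S2 - S4 - S3 - S5: 6+20+6+26+23 = 81
Hub - S1 - S2 - S4 - S5 - S3: 6+20+6+17+23 = 72
Hub - S1 - S2 - S5 - S3 - S4: 6+20+21+23+26 = 96
Hub - S1 - S2 - S5 - S4 - S3: 6+20+21+17+26 = 90
Hub - S1 - S3 - S2 - S4 - S5: 6+12+25+6+17 = 66
Hub - S1 - S3 - S2 - S5 - S4: 6+12+25+21+17 = 81
Hub - S1 - S3 - S4 - S2 - S5: 6+12+26+6+21 = 71
Hub - S1 - S3 - S4 - S5 - S2: 6+12+26+17+21 = 82
Hub - S1 - S3 - S5 - S2 - S4: 6+12+23+21+6 = 68
Hub - S1 - S3 - S5 - S4 - S2: 6+12+23+17+6 = 64
Hub - S1 - S4 - S2 - S3 - S5: 6+14+6+25+23 = 74
Hub - S1 - S4 - S2 - S5 - S3: 6+14+6+21+23 = 70
… (106 more)
The minimum is 64.
One shortest path: Hub → S1 → S3 → S5 → S4 → S2.

64 min — the minimum one-way total.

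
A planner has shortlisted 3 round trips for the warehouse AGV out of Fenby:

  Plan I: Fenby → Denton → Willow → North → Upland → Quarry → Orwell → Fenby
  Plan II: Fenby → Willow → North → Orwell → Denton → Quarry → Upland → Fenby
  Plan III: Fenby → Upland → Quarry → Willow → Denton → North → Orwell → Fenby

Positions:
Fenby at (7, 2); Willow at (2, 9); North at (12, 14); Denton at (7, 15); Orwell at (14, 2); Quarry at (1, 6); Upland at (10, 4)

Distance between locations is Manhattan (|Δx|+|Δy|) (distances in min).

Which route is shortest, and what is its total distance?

Plan I: 13 + 11 + 15 + 12 + 11 + 17 + 7 = 86
Plan II: 12 + 15 + 14 + 20 + 15 + 11 + 5 = 92
Plan III: 5 + 11 + 4 + 11 + 6 + 14 + 7 = 58

Shortest is Plan III, total 58 min.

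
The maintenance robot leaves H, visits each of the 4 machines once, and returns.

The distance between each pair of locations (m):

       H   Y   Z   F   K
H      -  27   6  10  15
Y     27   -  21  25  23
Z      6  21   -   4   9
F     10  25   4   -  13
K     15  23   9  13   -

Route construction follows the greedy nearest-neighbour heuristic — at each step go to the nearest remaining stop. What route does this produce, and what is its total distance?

73 m along H → Z → F → K → Y → H.

From H: distances to unvisited — Z=6, F=10, K=15, Y=27. Nearest is Z (6).
From Z: distances to unvisited — F=4, K=9, Y=21. Nearest is F (4).
From F: distances to unvisited — K=13, Y=25. Nearest is K (13).
From K: distances to unvisited — Y=23. Nearest is Y (23).
Return Y→H: 27.
Total = 6 + 4 + 13 + 23 + 27 = 73.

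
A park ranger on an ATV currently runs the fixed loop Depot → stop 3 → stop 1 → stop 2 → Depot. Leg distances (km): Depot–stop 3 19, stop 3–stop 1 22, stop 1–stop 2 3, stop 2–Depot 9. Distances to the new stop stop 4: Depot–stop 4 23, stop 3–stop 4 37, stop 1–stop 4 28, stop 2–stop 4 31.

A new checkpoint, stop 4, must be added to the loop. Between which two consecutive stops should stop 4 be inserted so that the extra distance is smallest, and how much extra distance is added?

Insertion cost between consecutive stops i–j is d(i,stop 4) + d(stop 4,j) − d(i,j):
  between Depot and stop 3: 23 + 37 − 19 = 41
  between stop 3 and stop 1: 37 + 28 − 22 = 43
  between stop 1 and stop 2: 28 + 31 − 3 = 56
  between stop 2 and Depot: 31 + 23 − 9 = 45
Cheapest insertion is between Depot and stop 3, adding 41.
New total = 53 + 41 = 94.

Minimum extra distance: 41 km, inserting stop 4 between Depot and stop 3.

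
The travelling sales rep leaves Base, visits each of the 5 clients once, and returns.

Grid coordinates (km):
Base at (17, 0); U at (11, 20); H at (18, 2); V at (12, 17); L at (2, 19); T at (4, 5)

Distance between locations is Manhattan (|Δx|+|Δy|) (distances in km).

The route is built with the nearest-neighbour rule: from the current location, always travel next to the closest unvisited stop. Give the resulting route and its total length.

Nearest-neighbour total = 72 km; route Base → H → T → L → U → V → Base.

At Base the remaining stops are H 3, T 18, V 22, U 26, L 34; go to H.
At H the remaining stops are T 17, V 21, U 25, L 33; go to T.
At T the remaining stops are L 16, V 20, U 22; go to L.
At L the remaining stops are U 10, V 12; go to U.
At U the remaining stops are V 4; go to V.
Return V→Base: 22.
Total = 3 + 17 + 16 + 10 + 4 + 22 = 72.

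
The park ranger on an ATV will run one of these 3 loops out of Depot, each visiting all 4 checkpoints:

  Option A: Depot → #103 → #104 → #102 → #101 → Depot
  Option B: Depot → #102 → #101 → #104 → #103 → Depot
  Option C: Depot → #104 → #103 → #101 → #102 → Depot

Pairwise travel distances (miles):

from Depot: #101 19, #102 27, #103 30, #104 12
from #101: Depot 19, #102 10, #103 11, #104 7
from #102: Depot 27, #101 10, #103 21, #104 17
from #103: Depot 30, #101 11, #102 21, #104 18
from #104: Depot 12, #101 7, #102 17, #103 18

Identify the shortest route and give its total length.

Option A: 30 + 18 + 17 + 10 + 19 = 94
Option B: 27 + 10 + 7 + 18 + 30 = 92
Option C: 12 + 18 + 11 + 10 + 27 = 78

78 miles — Option C is the shortest.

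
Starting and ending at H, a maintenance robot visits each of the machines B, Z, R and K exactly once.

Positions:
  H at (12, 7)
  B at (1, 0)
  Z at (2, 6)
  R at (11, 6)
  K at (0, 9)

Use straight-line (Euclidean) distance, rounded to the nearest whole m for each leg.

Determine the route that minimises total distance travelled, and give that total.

There are 12 distinct closed tours to check (reversals are equivalent).
H→B→Z→R→K→H: 13+6+9+11+12 = 51
H→B→Z→K→R→H: 13+6+4+11+1 = 35
H→B→R→Z→K→H: 13+12+9+4+12 = 50
H→B→R→K→Z→H: 13+12+11+4+10 = 50
H→B→K→Z→R→H: 13+9+4+9+1 = 36
H→B→K→R→Z→H: 13+9+11+9+10 = 52
H→Z→B→R→K→H: 10+6+12+11+12 = 51
H→Z→B→K→R→H: 10+6+9+11+1 = 37
H→Z→R→B→K→H: 10+9+12+9+12 = 52
H→Z→K→B→R→H: 10+4+9+12+1 = 36
H→R→B→Z→K→H: 1+12+6+4+12 = 35
H→R→Z→B→K→H: 1+9+6+9+12 = 37
The minimum is 35.
One optimal route: H → B → Z → K → R → H (or its reverse).

Minimum total distance: 35 m.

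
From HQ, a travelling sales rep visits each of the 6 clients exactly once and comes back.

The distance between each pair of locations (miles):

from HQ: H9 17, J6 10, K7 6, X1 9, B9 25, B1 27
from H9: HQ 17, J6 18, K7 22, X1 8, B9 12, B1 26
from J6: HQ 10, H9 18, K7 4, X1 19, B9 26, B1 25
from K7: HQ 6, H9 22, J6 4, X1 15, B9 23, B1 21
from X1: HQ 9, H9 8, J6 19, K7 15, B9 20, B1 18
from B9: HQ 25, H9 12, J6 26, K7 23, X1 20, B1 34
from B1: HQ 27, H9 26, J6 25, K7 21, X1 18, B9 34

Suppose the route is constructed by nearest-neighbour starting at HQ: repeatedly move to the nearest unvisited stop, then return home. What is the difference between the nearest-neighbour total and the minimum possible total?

From HQ: K7=6, X1=9, J6=10, H9=17, B9=25, B1=27 → choose K7 (6).
From K7: J6=4, X1=15, B1=21, H9=22, B9=23 → choose J6 (4).
From J6: H9=18, X1=19, B1=25, B9=26 → choose H9 (18).
From H9: X1=8, B9=12, B1=26 → choose X1 (8).
From X1: B1=18, B9=20 → choose B1 (18).
From B1: B9=34 → choose B9 (34).
NN route HQ → K7 → J6 → H9 → X1 → B1 → B9 → HQ costs 113.
Optimal: HQ → J6 → K7 → B1 → X1 → H9 → B9 → HQ costs 98 (by enumerating all 360 distinct tours).
Excess = 113 − 98 = 15.

Excess over optimum: 15 miles.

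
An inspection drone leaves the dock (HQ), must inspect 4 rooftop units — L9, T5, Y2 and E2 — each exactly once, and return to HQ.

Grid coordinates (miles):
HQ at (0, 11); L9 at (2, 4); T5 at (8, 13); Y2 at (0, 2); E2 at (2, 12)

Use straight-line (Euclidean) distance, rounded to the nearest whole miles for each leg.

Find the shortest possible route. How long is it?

Minimum total distance: 31 miles.

With 4 stops there are 4!/2 = 12 distinct round trips (a route and its reverse cost the same).
HQ - L9 - T5 - Y2 - E2 - HQ: 7+11+14+10+2 = 44
HQ - L9 - T5 - E2 - Y2 - HQ: 7+11+6+10+9 = 43
HQ - L9 - Y2 - T5 - E2 - HQ: 7+3+14+6+2 = 32
HQ - L9 - Y2 - E2 - T5 - HQ: 7+3+10+6+8 = 34
HQ - L9 - E2 - T5 - Y2 - HQ: 7+8+6+14+9 = 44
HQ - L9 - E2 - Y2 - T5 - HQ: 7+8+10+14+8 = 47
HQ - T5 - L9 - Y2 - E2 - HQ: 8+11+3+10+2 = 34
HQ - T5 - L9 - E2 - Y2 - HQ: 8+11+8+10+9 = 46
HQ - T5 - Y2 - L9 - E2 - HQ: 8+14+3+8+2 = 35
HQ - T5 - E2 - L9 - Y2 - HQ: 8+6+8+3+9 = 34
HQ - Y2 - L9 - T5 - E2 - HQ: 9+3+11+6+2 = 31
HQ - Y2 - T5 - L9 - E2 - HQ: 9+14+11+8+2 = 44
The minimum is 31.
One optimal route: HQ → Y2 → L9 → T5 → E2 → HQ (or its reverse).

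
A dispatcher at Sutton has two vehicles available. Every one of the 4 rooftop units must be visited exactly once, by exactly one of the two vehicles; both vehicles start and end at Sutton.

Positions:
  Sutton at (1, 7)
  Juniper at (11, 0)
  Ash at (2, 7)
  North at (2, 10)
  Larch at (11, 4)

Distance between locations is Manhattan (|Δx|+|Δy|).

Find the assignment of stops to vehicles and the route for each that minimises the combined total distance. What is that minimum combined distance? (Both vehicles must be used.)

Check every non-empty split of the stops between the two vehicles; for each half take its own optimal tour:
  {Juniper} + {Ash, North, Larch}: 34 + 32 = 66
  {Ash} + {Juniper, North, Larch}: 2 + 40 = 42
  {Juniper, Ash} + {North, Larch}: 34 + 32 = 66
  {North} + {Juniper, Ash, Larch}: 8 + 34 = 42
  {Juniper, North} + {Ash, Larch}: 40 + 26 = 66
  {Ash, North} + {Juniper, Larch}: 8 + 34 = 42
  … (7 splits in total)
Best: vehicle 1 Sutton → Ash → Sutton = 2; vehicle 2 Sutton → Juniper → Larch → North → Sutton = 40; combined 42.

Minimum combined distance: 42.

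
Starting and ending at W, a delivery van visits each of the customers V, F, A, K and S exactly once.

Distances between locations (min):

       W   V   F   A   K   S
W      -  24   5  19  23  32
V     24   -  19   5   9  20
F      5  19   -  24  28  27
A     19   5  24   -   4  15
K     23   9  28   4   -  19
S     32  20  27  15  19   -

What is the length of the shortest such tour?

With 5 stops there are 5!/2 = 60 distinct round trips (a route and its reverse cost the same).
W - V - F - A - K - S - W: 24+19+24+4+19+32 = 122
W - V - F - A - S - K - W: 24+19+24+15+19+23 = 124
W - V - F - K - A - S - W: 24+19+28+4+15+32 = 122
W - V - F - K - S - A - W: 24+19+28+19+15+19 = 124
W - V - F - S - A - K - W: 24+19+27+15+4+23 = 112
W - V - F - S - K - A - W: 24+19+27+19+4+19 = 112
W - V - A - F - K - S - W: 24+5+24+28+19+32 = 132
W - V - A - F - S - K - W: 24+5+24+27+19+23 = 122
W - V - A - K - F - S - W: 24+5+4+28+27+32 = 120
W - V - A - K - S - F - W: 24+5+4+19+27+5 = 84
W - V - A - S - F - K - W: 24+5+15+27+28+23 = 122
W - V - A - S - K - F - W: 24+5+15+19+28+5 = 96
W - V - K - F - A - S - W: 24+9+28+24+15+32 = 132
W - V - K - F - S - A - W: 24+9+28+27+15+19 = 122
… (46 more)
The minimum is 84.
One optimal route: W → V → A → K → S → F → W (or its reverse).

84 min — the shortest possible round trip.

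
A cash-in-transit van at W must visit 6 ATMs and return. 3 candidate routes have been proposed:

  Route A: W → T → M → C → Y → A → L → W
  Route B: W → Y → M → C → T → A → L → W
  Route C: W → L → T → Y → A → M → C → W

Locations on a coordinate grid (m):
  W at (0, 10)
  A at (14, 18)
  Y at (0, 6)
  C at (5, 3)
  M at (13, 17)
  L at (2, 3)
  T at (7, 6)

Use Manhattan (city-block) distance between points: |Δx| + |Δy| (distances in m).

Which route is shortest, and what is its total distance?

Shortest is Route C, total 86 m.

Route A: 11 + 17 + 22 + 8 + 26 + 27 + 9 = 120
Route B: 4 + 24 + 22 + 5 + 19 + 27 + 9 = 110
Route C: 9 + 8 + 7 + 26 + 2 + 22 + 12 = 86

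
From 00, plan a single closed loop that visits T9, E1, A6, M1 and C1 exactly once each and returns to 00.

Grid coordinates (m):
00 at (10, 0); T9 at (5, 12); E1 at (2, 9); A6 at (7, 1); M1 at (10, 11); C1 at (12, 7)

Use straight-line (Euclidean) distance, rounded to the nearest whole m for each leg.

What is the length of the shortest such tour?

Shortest round trip = 32 m.

There are 60 distinct closed tours to check (reversals are equivalent).
00-T9-E1-A6-M1-C1-00: 13+4+9+10+4+7 = 47
00-T9-E1-A6-C1-M1-00: 13+4+9+8+4+11 = 49
00-T9-E1-M1-A6-C1-00: 13+4+8+10+8+7 = 50
00-T9-E1-M1-C1-A6-00: 13+4+8+4+8+3 = 40
00-T9-E1-C1-A6-M1-00: 13+4+10+8+10+11 = 56
00-T9-E1-C1-M1-A6-00: 13+4+10+4+10+3 = 44
00-T9-A6-E1-M1-C1-00: 13+11+9+8+4+7 = 52
00-T9-A6-E1-C1-M1-00: 13+11+9+10+4+11 = 58
00-T9-A6-M1-E1-C1-00: 13+11+10+8+10+7 = 59
00-T9-A6-M1-C1-E1-00: 13+11+10+4+10+12 = 60
00-T9-A6-C1-E1-M1-00: 13+11+8+10+8+11 = 61
00-T9-A6-C1-M1-E1-00: 13+11+8+4+8+12 = 56
00-T9-M1-E1-A6-C1-00: 13+5+8+9+8+7 = 50
00-T9-M1-E1-C1-A6-00: 13+5+8+10+8+3 = 47
… (46 more)
00-A6-E1-T9-M1-C1-00: 3+9+4+5+4+7 = 32  ← best
The minimum is 32.
One optimal route: 00 → A6 → E1 → T9 → M1 → C1 → 00 (or its reverse).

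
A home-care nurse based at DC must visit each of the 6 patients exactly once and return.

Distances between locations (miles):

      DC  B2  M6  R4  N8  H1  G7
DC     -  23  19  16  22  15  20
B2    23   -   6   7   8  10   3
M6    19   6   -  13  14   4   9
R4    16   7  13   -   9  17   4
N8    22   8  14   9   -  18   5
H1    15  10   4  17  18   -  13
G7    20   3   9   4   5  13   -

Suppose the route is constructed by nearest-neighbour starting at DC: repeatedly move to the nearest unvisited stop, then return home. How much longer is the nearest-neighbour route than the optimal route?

DC: H1=15, R4=16, M6=19, G7=20, N8=22, B2=23 ⇒ H1
H1: M6=4, B2=10, G7=13, R4=17, N8=18 ⇒ M6
M6: B2=6, G7=9, R4=13, N8=14 ⇒ B2
B2: G7=3, R4=7, N8=8 ⇒ G7
G7: R4=4, N8=5 ⇒ R4
R4: N8=9 ⇒ N8
NN route DC → H1 → M6 → B2 → G7 → R4 → N8 → DC costs 63.
Optimal: DC → R4 → N8 → G7 → B2 → M6 → H1 → DC costs 58 (by enumerating all 360 distinct tours).
Excess = 63 − 58 = 5.

Excess over optimum: 5 miles.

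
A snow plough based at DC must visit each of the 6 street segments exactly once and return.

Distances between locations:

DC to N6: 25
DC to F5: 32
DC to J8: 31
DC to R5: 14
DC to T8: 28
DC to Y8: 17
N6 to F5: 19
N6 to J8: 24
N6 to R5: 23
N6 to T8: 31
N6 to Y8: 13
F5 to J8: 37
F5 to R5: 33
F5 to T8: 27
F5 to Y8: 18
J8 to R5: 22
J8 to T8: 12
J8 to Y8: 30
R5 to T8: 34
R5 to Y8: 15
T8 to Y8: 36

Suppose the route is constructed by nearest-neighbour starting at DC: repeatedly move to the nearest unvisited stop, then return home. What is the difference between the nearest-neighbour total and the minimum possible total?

DC: R5=14, Y8=17, N6=25, T8=28, J8=31, F5=32 ⇒ R5
R5: Y8=15, J8=22, N6=23, F5=33, T8=34 ⇒ Y8
Y8: N6=13, F5=18, J8=30, T8=36 ⇒ N6
N6: F5=19, J8=24, T8=31 ⇒ F5
F5: T8=27, J8=37 ⇒ T8
T8: J8=12 ⇒ J8
NN route DC → R5 → Y8 → N6 → F5 → T8 → J8 → DC costs 131.
Optimal: DC → R5 → J8 → T8 → F5 → N6 → Y8 → DC costs 124 (by enumerating all 360 distinct tours).
Excess = 131 − 124 = 7.

The nearest-neighbour route is 7 longer than optimal.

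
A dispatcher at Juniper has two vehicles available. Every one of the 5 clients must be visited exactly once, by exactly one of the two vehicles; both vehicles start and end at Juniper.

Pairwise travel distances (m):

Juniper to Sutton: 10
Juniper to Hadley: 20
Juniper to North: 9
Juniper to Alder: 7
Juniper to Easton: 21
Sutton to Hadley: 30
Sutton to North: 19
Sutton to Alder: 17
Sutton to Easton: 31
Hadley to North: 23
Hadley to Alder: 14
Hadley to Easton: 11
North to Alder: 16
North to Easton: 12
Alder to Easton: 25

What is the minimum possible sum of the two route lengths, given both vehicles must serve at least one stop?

73 m — the smallest possible combined total.

There are 2^4 − 1 = 15 ways to divide the 5 stops into two non-empty groups. For each, the best each vehicle can do is its own shortest tour through its group:
  {Sutton} + {Hadley, North, Alder, Easton}: 20 + 53 = 73
  {Hadley} + {Sutton, North, Alder, Easton}: 40 + 73 = 113
  {Sutton, Hadley} + {North, Alder, Easton}: 60 + 53 = 113
  {North} + {Sutton, Hadley, Alder, Easton}: 18 + 73 = 91
  {Sutton, North} + {Hadley, Alder, Easton}: 38 + 53 = 91
  {Hadley, North} + {Sutton, Alder, Easton}: 52 + 73 = 125
  … (15 splits in total)
Best: vehicle 1 Juniper → Sutton → Juniper = 20; vehicle 2 Juniper → North → Easton → Hadley → Alder → Juniper = 53; combined 73.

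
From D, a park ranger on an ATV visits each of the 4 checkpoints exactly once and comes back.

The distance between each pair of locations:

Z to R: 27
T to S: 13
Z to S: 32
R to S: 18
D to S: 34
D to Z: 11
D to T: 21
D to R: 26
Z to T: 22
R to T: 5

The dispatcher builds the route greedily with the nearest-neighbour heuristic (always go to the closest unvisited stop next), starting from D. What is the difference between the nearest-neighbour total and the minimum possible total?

Excess over optimum: 3.

From D: Z=11, T=21, R=26, S=34 → choose Z (11).
From Z: T=22, R=27, S=32 → choose T (22).
From T: R=5, S=13 → choose R (5).
From R: S=18 → choose S (18).
NN route D → Z → T → R → S → D costs 90.
Optimal: D → Z → S → R → T → D costs 87 (by enumerating all 12 distinct tours).
Excess = 90 − 87 = 3.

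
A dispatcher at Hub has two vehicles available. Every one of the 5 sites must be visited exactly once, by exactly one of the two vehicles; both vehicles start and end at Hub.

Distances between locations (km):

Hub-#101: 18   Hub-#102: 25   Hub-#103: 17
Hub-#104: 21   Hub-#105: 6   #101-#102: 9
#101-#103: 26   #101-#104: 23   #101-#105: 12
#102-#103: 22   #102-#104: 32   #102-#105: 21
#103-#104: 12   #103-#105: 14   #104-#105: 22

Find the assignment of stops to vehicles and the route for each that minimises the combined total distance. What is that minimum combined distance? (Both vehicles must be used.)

Check every non-empty split of the stops between the two vehicles; for each half take its own optimal tour:
  {#101} + {#102, #103, #104, #105}: 36 + 82 = 118
  {#102} + {#101, #103, #104, #105}: 50 + 70 = 120
  {#101, #102} + {#103, #104, #105}: 52 + 53 = 105
  {#103} + {#101, #102, #104, #105}: 34 + 80 = 114
  {#101, #103} + {#102, #104, #105}: 61 + 80 = 141
  {#102, #103} + {#101, #104, #105}: 64 + 62 = 126
  … (15 splits in total)
  {#101, #102, #103, #104} + {#105}: 82 + 12 = 94  ← best
Best: vehicle 1 Hub → #101 → #102 → #103 → #104 → Hub = 82; vehicle 2 Hub → #105 → Hub = 12; combined 94.

Minimum combined distance: 94 km.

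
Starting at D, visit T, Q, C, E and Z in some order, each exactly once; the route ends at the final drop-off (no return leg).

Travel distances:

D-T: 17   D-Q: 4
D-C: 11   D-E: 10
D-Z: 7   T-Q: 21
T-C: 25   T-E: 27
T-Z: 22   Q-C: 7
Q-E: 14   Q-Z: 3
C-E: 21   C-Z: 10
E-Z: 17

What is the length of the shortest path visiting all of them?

Minimum one-way distance = 62.

There are 5! = 120 possible orderings.
D → T → Q → C → E → Z: 17+21+7+21+17 = 83
D → T → Q → C → Z → E: 17+21+7+10+17 = 72
D → T → Q → E → C → Z: 17+21+14+21+10 = 83
D → T → Q → E → Z → C: 17+21+14+17+10 = 79
D → T → Q → Z → C → E: 17+21+3+10+21 = 72
D → T → Q → Z → E → C: 17+21+3+17+21 = 79
D → T → C → Q → E → Z: 17+25+7+14+17 = 80
D → T → C → Q → Z → E: 17+25+7+3+17 = 69
D → T → C → E → Q → Z: 17+25+21+14+3 = 80
D → T → C → E → Z → Q: 17+25+21+17+3 = 83
D → T → C → Z → Q → E: 17+25+10+3+14 = 69
D → T → C → Z → E → Q: 17+25+10+17+14 = 83
D → T → E → Q → C → Z: 17+27+14+7+10 = 75
D → T → E → Q → Z → C: 17+27+14+3+10 = 71
… (106 more)
D → E → Q → Z → C → T: 10+14+3+10+25 = 62  ← best
The minimum is 62.
One shortest path: D → E → Q → Z → C → T.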